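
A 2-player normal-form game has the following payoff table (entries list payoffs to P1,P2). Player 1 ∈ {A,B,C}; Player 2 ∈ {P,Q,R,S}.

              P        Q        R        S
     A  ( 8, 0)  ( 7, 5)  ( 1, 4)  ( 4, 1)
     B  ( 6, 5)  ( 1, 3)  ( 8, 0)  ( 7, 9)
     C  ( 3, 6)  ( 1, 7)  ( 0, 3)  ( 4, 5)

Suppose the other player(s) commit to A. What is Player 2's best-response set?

u_2(P vs A) = 0
u_2(Q vs A) = 5
u_2(R vs A) = 4
u_2(S vs A) = 1
max payoff 5 at {Q}

BR_2 = {Q}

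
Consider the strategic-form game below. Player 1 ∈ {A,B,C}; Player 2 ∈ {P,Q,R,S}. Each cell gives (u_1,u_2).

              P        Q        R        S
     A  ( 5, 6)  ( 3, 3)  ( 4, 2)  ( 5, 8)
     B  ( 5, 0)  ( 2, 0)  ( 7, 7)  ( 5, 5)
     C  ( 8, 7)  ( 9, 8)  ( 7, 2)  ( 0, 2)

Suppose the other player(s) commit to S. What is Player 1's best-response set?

u_1(A vs S) = 5
u_1(B vs S) = 5
u_1(C vs S) = 0
max payoff 5 at {A,B}

BR_1 = {A,B}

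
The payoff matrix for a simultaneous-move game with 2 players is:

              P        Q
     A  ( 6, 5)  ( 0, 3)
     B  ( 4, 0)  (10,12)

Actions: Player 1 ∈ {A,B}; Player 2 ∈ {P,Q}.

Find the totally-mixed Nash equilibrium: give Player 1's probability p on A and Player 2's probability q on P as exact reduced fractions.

P1 indiff ⇒ q·6+(1-q)·0 = q·4+(1-q)·10 ⇒ q(2) = (1-q)(10) ⇒ q = 5/6
P2 indiff ⇒ p·5+(1-p)·0 = p·3+(1-p)·12 ⇒ p(2) = (1-p)(12) ⇒ p = 6/7

p=6/7, q=5/6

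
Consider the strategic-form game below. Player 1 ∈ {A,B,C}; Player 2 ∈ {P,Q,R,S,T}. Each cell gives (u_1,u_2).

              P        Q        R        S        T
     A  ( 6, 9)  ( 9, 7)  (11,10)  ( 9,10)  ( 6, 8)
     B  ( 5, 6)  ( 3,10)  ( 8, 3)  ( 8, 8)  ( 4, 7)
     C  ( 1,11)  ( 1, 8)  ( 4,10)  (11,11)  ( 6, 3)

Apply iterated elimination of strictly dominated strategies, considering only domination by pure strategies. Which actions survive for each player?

Survivors P1:{A,C} P2:{P,R,S}

P1 drop B (A beats it: P:6>5 Q:9>3 R:11>8 S:9>8 T:6>4)
P2 drop Q (P beats it: A:9>7 C:11>8)
P2 drop T (P beats it: A:9>8 C:11>3)
P1→{A,C} P2→{P,R,S}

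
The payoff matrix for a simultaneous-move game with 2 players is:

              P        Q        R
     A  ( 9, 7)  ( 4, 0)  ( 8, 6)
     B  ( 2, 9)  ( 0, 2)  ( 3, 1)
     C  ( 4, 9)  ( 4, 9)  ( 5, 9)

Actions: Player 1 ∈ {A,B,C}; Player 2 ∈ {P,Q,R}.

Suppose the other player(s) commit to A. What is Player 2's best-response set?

u_2(P vs A) = 7
u_2(Q vs A) = 0
u_2(R vs A) = 6
max payoff 7 at {P}

argmax u_2 = {P}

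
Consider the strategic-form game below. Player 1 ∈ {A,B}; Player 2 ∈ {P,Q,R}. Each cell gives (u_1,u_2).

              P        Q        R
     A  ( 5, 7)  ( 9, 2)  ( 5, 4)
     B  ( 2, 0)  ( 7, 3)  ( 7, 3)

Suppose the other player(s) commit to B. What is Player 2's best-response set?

u_2(P vs B) = 0
u_2(Q vs B) = 3
u_2(R vs B) = 3
max payoff 3 at {Q,R}

BR_2 = {Q,R}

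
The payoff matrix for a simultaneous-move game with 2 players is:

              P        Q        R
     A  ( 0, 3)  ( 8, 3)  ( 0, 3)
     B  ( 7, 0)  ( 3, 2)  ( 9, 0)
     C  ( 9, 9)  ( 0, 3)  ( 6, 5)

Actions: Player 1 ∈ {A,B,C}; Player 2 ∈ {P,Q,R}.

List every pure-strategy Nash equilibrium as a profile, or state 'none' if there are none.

(A,P): not NE [P1→C gives 9>0]
(A,Q): NE
(A,R): not NE [P1→B gives 9>0]
(B,P): not NE [P1→C gives 9>7; P2→Q gives 2>0]
(B,Q): not NE [P1→A gives 8>3]
(B,R): not NE [P2→Q gives 2>0]
(C,P): NE
(C,Q): not NE [P1→A gives 8>0; P2→P gives 9>3]
(C,R): not NE [P1→B gives 9>6; P2→P gives 9>5]

PSNE = {(A,Q), (C,P)}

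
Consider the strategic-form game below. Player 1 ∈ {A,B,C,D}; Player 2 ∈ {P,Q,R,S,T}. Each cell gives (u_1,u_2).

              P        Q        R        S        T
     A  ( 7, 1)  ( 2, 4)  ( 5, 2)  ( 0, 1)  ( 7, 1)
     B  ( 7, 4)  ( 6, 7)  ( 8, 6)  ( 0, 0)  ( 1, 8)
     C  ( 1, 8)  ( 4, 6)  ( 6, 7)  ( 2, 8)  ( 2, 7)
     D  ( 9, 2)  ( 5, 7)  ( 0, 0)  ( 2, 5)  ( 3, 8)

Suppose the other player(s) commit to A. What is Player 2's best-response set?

argmax u_2 = {Q}

u_2(P vs A) = 1
u_2(Q vs A) = 4
u_2(R vs A) = 2
u_2(S vs A) = 1
u_2(T vs A) = 1
max payoff 4 at {Q}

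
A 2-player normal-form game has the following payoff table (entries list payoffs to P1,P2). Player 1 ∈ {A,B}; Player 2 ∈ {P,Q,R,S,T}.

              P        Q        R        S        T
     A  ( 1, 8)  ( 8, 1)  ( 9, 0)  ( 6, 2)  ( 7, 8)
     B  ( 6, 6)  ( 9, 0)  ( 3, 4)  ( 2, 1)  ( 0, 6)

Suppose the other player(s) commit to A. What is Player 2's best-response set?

u_2(P vs A) = 8
u_2(Q vs A) = 1
u_2(R vs A) = 0
u_2(S vs A) = 2
u_2(T vs A) = 8
max payoff 8 at {P,T}

P2 best: {P,T}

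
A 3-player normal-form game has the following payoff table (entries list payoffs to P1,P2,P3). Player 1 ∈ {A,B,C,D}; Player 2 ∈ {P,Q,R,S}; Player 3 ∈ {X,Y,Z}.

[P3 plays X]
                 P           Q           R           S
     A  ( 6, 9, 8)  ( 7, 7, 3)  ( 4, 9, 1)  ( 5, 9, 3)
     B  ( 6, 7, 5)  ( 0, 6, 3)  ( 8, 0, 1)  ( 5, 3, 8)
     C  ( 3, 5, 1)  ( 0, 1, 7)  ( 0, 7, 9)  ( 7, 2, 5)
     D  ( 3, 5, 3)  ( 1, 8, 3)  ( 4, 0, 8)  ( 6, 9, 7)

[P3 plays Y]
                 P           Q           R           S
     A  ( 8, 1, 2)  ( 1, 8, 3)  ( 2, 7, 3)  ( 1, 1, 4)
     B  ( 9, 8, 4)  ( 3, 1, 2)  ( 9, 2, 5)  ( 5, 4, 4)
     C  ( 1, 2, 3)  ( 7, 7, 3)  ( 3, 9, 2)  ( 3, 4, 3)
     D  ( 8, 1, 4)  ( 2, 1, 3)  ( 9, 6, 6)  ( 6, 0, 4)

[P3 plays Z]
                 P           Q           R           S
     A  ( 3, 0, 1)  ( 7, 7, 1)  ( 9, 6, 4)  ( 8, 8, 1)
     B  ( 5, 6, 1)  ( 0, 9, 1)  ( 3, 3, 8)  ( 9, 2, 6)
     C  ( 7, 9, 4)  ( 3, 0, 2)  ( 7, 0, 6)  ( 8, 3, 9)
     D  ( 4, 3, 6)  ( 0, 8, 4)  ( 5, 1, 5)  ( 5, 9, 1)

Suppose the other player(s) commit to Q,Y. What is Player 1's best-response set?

u_1(A vs Q,Y) = 1
u_1(B vs Q,Y) = 3
u_1(C vs Q,Y) = 7
u_1(D vs Q,Y) = 2
max payoff 7 at {C}

P1 best: {C}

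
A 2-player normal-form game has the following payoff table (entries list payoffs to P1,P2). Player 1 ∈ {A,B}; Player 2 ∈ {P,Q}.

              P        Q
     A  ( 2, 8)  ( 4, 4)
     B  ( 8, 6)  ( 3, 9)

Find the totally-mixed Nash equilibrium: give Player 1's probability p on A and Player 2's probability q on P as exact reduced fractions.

P1 indiff ⇒ q·2+(1-q)·4 = q·8+(1-q)·3 ⇒ q(-6) = (1-q)(-1) ⇒ q = 1/7
P2 indiff ⇒ p·8+(1-p)·6 = p·4+(1-p)·9 ⇒ p(4) = (1-p)(3) ⇒ p = 3/7

p=3/7, q=1/7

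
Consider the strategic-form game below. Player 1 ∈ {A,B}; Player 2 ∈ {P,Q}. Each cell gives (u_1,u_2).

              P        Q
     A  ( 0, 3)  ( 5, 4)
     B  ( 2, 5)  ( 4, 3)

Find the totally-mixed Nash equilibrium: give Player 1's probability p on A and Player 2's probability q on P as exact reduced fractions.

p=2/3, q=1/3

P1 indiff ⇒ q·0+(1-q)·5 = q·2+(1-q)·4 ⇒ q(-2) = (1-q)(-1) ⇒ q = 1/3
P2 indiff ⇒ p·3+(1-p)·5 = p·4+(1-p)·3 ⇒ p(-1) = (1-p)(-2) ⇒ p = 2/3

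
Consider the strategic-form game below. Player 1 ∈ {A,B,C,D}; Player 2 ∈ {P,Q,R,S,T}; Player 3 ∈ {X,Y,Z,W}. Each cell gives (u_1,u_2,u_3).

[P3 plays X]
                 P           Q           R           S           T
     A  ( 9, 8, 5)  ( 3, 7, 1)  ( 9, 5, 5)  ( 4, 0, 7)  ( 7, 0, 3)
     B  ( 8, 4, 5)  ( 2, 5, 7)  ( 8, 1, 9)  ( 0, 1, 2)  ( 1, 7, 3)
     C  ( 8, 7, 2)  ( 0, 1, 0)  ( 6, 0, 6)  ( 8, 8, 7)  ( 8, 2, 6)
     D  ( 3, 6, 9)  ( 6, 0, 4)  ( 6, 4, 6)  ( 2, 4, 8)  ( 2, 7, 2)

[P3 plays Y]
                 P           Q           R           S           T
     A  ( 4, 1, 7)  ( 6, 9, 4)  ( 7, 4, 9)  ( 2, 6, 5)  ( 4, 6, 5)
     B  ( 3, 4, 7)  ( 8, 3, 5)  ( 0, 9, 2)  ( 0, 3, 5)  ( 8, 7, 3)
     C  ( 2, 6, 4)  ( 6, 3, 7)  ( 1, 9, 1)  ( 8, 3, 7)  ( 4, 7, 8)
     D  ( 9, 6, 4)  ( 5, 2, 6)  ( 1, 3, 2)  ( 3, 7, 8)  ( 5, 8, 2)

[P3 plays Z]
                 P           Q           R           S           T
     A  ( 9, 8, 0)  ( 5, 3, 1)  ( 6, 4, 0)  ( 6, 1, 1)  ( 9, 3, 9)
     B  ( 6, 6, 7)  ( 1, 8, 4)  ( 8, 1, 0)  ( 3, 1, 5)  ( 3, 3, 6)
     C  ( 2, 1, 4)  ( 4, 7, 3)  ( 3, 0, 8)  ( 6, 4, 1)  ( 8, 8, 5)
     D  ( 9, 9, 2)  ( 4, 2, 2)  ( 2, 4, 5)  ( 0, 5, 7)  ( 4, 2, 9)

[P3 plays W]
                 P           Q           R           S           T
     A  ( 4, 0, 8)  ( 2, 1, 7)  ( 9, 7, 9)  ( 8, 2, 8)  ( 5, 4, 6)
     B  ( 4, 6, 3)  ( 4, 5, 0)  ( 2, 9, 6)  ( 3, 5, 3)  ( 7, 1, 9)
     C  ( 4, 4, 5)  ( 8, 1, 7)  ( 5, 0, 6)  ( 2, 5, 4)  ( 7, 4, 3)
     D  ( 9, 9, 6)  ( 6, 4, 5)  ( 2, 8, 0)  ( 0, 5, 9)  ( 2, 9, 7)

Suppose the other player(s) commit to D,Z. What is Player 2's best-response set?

BR_2 = {P}

u_2(P vs D,Z) = 9
u_2(Q vs D,Z) = 2
u_2(R vs D,Z) = 4
u_2(S vs D,Z) = 5
u_2(T vs D,Z) = 2
max payoff 9 at {P}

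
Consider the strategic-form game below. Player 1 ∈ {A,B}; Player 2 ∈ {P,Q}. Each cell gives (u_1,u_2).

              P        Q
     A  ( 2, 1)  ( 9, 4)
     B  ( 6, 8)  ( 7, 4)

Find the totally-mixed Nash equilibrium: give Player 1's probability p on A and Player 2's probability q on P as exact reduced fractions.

p=4/7, q=1/3

P1 indiff ⇒ q·2+(1-q)·9 = q·6+(1-q)·7 ⇒ q(-4) = (1-q)(-2) ⇒ q = 1/3
P2 indiff ⇒ p·1+(1-p)·8 = p·4+(1-p)·4 ⇒ p(-3) = (1-p)(-4) ⇒ p = 4/7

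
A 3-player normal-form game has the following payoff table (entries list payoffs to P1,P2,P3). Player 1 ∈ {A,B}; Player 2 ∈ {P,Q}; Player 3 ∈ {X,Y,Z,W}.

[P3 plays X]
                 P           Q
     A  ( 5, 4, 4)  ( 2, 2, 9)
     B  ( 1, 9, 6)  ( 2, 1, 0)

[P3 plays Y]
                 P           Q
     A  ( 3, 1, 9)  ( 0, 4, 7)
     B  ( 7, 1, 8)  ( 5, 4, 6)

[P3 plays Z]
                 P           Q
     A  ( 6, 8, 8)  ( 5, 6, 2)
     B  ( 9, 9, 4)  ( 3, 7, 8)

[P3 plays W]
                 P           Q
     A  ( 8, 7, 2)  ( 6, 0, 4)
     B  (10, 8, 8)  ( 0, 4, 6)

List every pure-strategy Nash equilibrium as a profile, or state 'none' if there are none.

NE set: (B,P,W)

(A,P,X): not NE [P3→Y gives 9>4]
(A,P,Y): not NE [P1→B gives 7>3; P2→Q gives 4>1]
(A,P,Z): not NE [P1→B gives 9>6; P3→Y gives 9>8]
(A,P,W): not NE [P1→B gives 10>8; P3→Y gives 9>2]
(A,Q,X): not NE [P2→P gives 4>2]
(A,Q,Y): not NE [P1→B gives 5>0; P3→X gives 9>7]
(A,Q,Z): not NE [P2→P gives 8>6; P3→X gives 9>2]
(A,Q,W): not NE [P2→P gives 7>0; P3→X gives 9>4]
(B,P,X): not NE [P1→A gives 5>1; P3→W gives 8>6]
(B,P,Y): not NE [P2→Q gives 4>1]
(B,P,Z): not NE [P3→W gives 8>4]
(B,P,W): NE
(B,Q,X): not NE [P2→P gives 9>1; P3→Z gives 8>0]
(B,Q,Y): not NE [P3→Z gives 8>6]
(B,Q,Z): not NE [P1→A gives 5>3; P2→P gives 9>7]
(B,Q,W): not NE [P1→A gives 6>0; P2→P gives 8>4; P3→Z gives 8>6]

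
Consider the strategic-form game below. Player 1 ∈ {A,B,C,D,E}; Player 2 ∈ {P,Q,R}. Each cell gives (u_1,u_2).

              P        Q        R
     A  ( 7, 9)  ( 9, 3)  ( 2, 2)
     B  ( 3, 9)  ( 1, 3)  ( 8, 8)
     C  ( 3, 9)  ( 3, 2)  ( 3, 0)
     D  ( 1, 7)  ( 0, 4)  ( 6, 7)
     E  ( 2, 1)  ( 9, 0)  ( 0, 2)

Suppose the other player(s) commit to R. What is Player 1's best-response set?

BR_1 = {B}

u_1(A vs R) = 2
u_1(B vs R) = 8
u_1(C vs R) = 3
u_1(D vs R) = 6
u_1(E vs R) = 0
max payoff 8 at {B}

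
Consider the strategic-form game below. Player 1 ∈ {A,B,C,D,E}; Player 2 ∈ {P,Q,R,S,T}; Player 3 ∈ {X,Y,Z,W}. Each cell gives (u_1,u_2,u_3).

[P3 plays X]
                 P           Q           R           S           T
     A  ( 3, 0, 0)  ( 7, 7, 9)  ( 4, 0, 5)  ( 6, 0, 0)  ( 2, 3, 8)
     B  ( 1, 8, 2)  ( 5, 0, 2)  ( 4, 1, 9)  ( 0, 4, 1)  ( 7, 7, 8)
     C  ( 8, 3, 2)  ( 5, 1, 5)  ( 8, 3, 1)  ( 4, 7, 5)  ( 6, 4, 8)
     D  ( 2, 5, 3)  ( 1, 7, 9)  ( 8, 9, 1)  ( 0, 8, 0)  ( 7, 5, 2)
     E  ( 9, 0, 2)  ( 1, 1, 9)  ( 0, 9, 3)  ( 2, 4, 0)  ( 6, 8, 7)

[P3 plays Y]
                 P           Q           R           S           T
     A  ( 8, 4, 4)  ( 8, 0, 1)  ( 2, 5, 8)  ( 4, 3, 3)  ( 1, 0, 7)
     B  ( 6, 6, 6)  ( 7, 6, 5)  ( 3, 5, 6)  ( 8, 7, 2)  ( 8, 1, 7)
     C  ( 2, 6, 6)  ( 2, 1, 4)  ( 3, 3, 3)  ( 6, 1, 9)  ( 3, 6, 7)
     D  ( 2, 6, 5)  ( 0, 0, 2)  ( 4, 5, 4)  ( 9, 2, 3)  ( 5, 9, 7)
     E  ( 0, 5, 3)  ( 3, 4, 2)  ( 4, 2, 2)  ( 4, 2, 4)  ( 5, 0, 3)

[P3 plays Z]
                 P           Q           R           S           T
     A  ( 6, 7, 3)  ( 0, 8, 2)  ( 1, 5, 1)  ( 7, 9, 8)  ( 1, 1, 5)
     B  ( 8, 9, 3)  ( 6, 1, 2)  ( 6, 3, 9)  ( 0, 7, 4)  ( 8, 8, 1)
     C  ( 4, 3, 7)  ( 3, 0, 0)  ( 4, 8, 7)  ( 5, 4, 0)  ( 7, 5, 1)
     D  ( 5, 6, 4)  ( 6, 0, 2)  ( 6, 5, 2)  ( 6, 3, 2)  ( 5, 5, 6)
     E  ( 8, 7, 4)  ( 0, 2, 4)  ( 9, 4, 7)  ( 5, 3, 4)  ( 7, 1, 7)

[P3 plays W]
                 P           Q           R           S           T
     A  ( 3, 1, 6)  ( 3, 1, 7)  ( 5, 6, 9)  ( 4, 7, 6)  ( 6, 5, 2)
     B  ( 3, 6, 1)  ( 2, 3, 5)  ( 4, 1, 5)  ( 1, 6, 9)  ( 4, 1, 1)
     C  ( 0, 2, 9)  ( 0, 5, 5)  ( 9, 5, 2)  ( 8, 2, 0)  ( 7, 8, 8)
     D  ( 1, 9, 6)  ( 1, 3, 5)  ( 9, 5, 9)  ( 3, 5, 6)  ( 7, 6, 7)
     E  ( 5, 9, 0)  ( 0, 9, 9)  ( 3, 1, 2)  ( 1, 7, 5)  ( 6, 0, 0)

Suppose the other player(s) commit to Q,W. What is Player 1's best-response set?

u_1(A vs Q,W) = 3
u_1(B vs Q,W) = 2
u_1(C vs Q,W) = 0
u_1(D vs Q,W) = 1
u_1(E vs Q,W) = 0
max payoff 3 at {A}

argmax u_1 = {A}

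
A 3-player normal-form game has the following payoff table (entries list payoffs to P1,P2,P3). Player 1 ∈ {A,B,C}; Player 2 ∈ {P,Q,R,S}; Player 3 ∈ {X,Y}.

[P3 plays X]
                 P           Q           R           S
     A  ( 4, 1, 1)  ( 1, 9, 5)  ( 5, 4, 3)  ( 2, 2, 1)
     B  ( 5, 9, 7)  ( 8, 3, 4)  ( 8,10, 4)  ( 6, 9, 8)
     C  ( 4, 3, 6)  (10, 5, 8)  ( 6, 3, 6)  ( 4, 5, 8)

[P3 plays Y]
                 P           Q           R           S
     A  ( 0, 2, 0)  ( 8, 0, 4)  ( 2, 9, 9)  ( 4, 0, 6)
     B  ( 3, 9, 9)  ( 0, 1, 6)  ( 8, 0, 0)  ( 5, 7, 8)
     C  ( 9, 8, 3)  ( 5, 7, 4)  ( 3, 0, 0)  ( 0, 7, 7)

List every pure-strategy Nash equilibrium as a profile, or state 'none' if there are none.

NE set: (B,R,X), (C,Q,X)

(A,P,X): not NE [P1→B gives 5>4; P2→Q gives 9>1]
(A,P,Y): not NE [P1→C gives 9>0; P2→R gives 9>2; P3→X gives 1>0]
(A,Q,X): not NE [P1→C gives 10>1]
(A,Q,Y): not NE [P2→R gives 9>0; P3→X gives 5>4]
(A,R,X): not NE [P1→B gives 8>5; P2→Q gives 9>4; P3→Y gives 9>3]
(A,R,Y): not NE [P1→B gives 8>2]
(A,S,X): not NE [P1→B gives 6>2; P2→Q gives 9>2; P3→Y gives 6>1]
(A,S,Y): not NE [P1→B gives 5>4; P2→R gives 9>0]
(B,P,X): not NE [P2→R gives 10>9; P3→Y gives 9>7]
(B,P,Y): not NE [P1→C gives 9>3]
(B,Q,X): not NE [P1→C gives 10>8; P2→R gives 10>3; P3→Y gives 6>4]
(B,Q,Y): not NE [P1→A gives 8>0; P2→P gives 9>1]
(B,R,X): NE
(B,R,Y): not NE [P2→P gives 9>0; P3→X gives 4>0]
(B,S,X): not NE [P2→R gives 10>9]
(B,S,Y): not NE [P2→P gives 9>7]
(C,P,X): not NE [P1→B gives 5>4; P2→S gives 5>3]
(C,P,Y): not NE [P3→X gives 6>3]
(C,Q,X): NE
(C,Q,Y): not NE [P1→A gives 8>5; P2→P gives 8>7; P3→X gives 8>4]
(C,R,X): not NE [P1→B gives 8>6; P2→S gives 5>3]
(C,R,Y): not NE [P1→B gives 8>3; P2→P gives 8>0; P3→X gives 6>0]
(C,S,X): not NE [P1→B gives 6>4]
(C,S,Y): not NE [P1→B gives 5>0; P2→P gives 8>7; P3→X gives 8>7]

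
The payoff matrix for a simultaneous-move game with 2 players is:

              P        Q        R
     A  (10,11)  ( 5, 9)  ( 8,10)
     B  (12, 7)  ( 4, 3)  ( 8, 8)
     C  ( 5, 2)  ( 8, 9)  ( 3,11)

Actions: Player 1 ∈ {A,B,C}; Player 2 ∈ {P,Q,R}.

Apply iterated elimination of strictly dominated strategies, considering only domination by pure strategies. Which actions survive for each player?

P2 drop Q (R beats it: A:10>9 B:8>3 C:11>9)
P1 drop C (A beats it: P:10>5 R:8>3)
P1→{A,B} P2→{P,R}

IESDS → P1:{A,B} P2:{P,R}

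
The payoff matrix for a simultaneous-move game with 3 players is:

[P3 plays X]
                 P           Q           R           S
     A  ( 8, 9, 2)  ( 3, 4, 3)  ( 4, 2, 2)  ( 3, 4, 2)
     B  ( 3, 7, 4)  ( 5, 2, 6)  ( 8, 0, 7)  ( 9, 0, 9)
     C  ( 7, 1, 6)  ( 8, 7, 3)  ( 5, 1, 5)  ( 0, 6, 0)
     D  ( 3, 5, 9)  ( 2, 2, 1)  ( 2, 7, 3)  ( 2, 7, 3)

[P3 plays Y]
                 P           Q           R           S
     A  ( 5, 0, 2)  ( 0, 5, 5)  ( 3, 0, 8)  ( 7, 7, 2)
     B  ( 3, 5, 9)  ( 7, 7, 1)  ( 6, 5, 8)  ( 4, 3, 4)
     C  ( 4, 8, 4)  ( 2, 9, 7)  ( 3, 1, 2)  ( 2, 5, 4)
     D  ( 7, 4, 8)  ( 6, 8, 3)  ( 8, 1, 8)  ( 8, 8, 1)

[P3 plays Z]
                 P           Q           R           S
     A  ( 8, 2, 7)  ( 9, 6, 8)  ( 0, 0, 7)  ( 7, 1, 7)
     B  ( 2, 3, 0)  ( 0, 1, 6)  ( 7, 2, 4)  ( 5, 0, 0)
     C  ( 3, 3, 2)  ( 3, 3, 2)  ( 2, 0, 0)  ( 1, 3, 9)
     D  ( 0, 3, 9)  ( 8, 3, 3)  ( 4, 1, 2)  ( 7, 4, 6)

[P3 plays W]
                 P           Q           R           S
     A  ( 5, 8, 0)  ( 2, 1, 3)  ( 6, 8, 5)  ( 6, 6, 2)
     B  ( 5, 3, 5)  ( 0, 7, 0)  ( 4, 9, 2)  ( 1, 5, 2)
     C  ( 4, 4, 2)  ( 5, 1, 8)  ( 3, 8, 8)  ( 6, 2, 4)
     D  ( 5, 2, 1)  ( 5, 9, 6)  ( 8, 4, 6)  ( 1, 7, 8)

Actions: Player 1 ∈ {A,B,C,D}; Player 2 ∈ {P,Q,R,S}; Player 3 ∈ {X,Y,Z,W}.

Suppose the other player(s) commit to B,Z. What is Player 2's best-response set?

BR_2 = {P}

u_2(P vs B,Z) = 3
u_2(Q vs B,Z) = 1
u_2(R vs B,Z) = 2
u_2(S vs B,Z) = 0
max payoff 3 at {P}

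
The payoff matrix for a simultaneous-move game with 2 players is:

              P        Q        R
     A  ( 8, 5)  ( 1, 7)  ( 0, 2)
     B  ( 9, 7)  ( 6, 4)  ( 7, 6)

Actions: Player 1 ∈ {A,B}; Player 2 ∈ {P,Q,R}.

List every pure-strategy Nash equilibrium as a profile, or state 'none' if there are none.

NE set: (B,P)

(A,P): not NE [P1→B gives 9>8; P2→Q gives 7>5]
(A,Q): not NE [P1→B gives 6>1]
(A,R): not NE [P1→B gives 7>0; P2→Q gives 7>2]
(B,P): NE
(B,Q): not NE [P2→P gives 7>4]
(B,R): not NE [P2→P gives 7>6]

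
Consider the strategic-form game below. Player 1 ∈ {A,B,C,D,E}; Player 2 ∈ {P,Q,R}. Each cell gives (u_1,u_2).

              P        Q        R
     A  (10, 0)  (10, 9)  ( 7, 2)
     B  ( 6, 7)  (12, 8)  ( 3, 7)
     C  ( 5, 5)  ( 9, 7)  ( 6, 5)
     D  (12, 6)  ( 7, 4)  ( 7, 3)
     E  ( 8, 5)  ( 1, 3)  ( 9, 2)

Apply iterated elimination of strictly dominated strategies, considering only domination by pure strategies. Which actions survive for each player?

P1 drop C (A beats it: P:10>5 Q:10>9 R:7>6)
P2 drop R (Q beats it: A:9>2 B:8>7 D:4>3 E:3>2)
P1 drop E (A beats it: P:10>8 Q:10>1)
P1→{A,B,D} P2→{P,Q}

Remaining: P1:{A,B,D} P2:{P,Q}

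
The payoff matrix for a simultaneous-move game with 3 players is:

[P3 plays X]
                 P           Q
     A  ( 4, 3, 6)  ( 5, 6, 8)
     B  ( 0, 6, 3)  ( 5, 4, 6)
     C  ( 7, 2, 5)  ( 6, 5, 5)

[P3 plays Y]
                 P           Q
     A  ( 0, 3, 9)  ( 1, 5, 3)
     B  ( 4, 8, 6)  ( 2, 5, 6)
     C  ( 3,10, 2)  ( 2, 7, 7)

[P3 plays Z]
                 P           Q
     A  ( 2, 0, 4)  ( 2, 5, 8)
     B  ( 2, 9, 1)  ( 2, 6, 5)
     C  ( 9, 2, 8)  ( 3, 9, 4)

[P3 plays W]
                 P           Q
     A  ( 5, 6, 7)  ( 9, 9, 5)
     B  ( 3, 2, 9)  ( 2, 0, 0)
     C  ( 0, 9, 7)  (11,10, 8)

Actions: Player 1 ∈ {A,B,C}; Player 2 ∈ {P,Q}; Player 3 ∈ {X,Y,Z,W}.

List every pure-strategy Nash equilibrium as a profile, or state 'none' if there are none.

(A,P,X): not NE [P1→C gives 7>4; P2→Q gives 6>3; P3→Y gives 9>6]
(A,P,Y): not NE [P1→B gives 4>0; P2→Q gives 5>3]
(A,P,Z): not NE [P1→C gives 9>2; P2→Q gives 5>0; P3→Y gives 9>4]
(A,P,W): not NE [P2→Q gives 9>6; P3→Y gives 9>7]
(A,Q,X): not NE [P1→C gives 6>5]
(A,Q,Y): not NE [P1→C gives 2>1; P3→Z gives 8>3]
(A,Q,Z): not NE [P1→C gives 3>2]
(A,Q,W): not NE [P1→C gives 11>9; P3→Z gives 8>5]
(B,P,X): not NE [P1→C gives 7>0; P3→W gives 9>3]
(B,P,Y): not NE [P3→W gives 9>6]
(B,P,Z): not NE [P1→C gives 9>2; P3→W gives 9>1]
(B,P,W): not NE [P1→A gives 5>3]
(B,Q,X): not NE [P1→C gives 6>5; P2→P gives 6>4]
(B,Q,Y): not NE [P2→P gives 8>5]
(B,Q,Z): not NE [P1→C gives 3>2; P2→P gives 9>6; P3→Y gives 6>5]
(B,Q,W): not NE [P1→C gives 11>2; P2→P gives 2>0; P3→Y gives 6>0]
(C,P,X): not NE [P2→Q gives 5>2; P3→Z gives 8>5]
(C,P,Y): not NE [P1→B gives 4>3; P3→Z gives 8>2]
(C,P,Z): not NE [P2→Q gives 9>2]
(C,P,W): not NE [P1→A gives 5>0; P2→Q gives 10>9; P3→Z gives 8>7]
(C,Q,X): not NE [P3→W gives 8>5]
(C,Q,Y): not NE [P2→P gives 10>7; P3→W gives 8>7]
(C,Q,Z): not NE [P3→W gives 8>4]
(C,Q,W): NE

NE set: (C,Q,W)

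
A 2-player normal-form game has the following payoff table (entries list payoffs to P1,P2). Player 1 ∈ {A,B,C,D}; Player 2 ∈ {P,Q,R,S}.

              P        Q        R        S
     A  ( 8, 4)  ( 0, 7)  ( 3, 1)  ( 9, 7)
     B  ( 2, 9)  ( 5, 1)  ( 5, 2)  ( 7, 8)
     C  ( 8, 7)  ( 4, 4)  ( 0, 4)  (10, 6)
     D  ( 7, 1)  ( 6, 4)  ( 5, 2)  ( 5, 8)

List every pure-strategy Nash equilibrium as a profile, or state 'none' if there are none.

(A,P): not NE [P2→S gives 7>4]
(A,Q): not NE [P1→D gives 6>0]
(A,R): not NE [P1→D gives 5>3; P2→S gives 7>1]
(A,S): not NE [P1→C gives 10>9]
(B,P): not NE [P1→C gives 8>2]
(B,Q): not NE [P1→D gives 6>5; P2→P gives 9>1]
(B,R): not NE [P2→P gives 9>2]
(B,S): not NE [P1→C gives 10>7; P2→P gives 9>8]
(C,P): NE
(C,Q): not NE [P1→D gives 6>4; P2→P gives 7>4]
(C,R): not NE [P1→D gives 5>0; P2→P gives 7>4]
(C,S): not NE [P2→P gives 7>6]
(D,P): not NE [P1→C gives 8>7; P2→S gives 8>1]
(D,Q): not NE [P2→S gives 8>4]
(D,R): not NE [P2→S gives 8>2]
(D,S): not NE [P1→C gives 10>5]

NE set: (C,P)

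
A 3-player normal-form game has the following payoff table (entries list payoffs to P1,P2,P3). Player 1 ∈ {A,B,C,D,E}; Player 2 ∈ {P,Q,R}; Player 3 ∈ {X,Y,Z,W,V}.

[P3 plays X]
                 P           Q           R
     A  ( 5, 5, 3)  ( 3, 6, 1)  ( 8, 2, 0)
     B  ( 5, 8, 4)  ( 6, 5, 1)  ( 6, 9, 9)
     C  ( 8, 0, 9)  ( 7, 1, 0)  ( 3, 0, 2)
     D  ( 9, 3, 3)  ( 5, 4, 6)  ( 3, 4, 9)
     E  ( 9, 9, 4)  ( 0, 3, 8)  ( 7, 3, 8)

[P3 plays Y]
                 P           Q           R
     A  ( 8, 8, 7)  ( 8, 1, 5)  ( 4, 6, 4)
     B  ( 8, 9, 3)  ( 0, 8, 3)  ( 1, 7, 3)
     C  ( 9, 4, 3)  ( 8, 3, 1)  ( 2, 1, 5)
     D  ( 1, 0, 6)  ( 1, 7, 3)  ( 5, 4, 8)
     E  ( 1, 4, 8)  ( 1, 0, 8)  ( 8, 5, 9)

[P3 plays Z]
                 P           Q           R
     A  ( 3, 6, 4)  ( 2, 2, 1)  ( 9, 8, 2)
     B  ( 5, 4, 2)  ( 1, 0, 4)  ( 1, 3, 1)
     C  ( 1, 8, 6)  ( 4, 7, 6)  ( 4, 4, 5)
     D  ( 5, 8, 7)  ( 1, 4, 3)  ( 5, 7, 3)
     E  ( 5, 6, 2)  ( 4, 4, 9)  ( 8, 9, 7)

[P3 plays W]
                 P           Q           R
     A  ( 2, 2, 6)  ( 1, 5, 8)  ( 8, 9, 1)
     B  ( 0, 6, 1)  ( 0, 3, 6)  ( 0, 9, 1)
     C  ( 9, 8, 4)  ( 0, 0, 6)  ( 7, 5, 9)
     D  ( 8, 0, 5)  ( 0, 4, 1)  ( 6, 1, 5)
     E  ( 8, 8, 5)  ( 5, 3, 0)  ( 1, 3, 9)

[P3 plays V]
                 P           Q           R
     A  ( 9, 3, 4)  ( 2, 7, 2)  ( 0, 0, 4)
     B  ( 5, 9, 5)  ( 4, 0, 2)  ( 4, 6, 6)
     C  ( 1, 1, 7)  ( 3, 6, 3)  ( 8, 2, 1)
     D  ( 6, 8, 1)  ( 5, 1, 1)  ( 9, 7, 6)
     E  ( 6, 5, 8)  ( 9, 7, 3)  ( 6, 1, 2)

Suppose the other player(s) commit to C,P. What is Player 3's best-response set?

argmax u_3 = {X}

u_3(X vs C,P) = 9
u_3(Y vs C,P) = 3
u_3(Z vs C,P) = 6
u_3(W vs C,P) = 4
u_3(V vs C,P) = 7
max payoff 9 at {X}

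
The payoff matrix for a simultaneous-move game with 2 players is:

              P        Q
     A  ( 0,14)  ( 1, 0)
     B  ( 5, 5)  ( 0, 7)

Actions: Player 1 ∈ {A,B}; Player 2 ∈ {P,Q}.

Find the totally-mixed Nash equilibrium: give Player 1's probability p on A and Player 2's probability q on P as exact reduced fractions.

P1 mixes 1/8 on A; P2 mixes 1/6 on P

P1 indiff ⇒ q·0+(1-q)·1 = q·5+(1-q)·0 ⇒ q(-5) = (1-q)(-1) ⇒ q = 1/6
P2 indiff ⇒ p·14+(1-p)·5 = p·0+(1-p)·7 ⇒ p(14) = (1-p)(2) ⇒ p = 1/8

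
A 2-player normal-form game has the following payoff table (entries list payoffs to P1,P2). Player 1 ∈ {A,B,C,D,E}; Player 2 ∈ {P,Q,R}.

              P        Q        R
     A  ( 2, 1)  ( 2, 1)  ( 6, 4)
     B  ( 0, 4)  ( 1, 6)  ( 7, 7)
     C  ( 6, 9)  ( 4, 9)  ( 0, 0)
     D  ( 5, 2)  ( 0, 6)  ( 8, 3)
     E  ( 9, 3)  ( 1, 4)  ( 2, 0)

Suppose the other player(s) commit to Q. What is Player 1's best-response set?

u_1(A vs Q) = 2
u_1(B vs Q) = 1
u_1(C vs Q) = 4
u_1(D vs Q) = 0
u_1(E vs Q) = 1
max payoff 4 at {C}

BR_1 = {C}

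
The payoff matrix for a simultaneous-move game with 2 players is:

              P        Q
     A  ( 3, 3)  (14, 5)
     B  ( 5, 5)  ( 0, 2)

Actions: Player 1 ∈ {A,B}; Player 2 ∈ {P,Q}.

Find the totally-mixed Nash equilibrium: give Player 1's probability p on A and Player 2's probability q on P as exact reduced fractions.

(p,q) = (3/5, 7/8)

P1 indiff ⇒ q·3+(1-q)·14 = q·5+(1-q)·0 ⇒ q(-2) = (1-q)(-14) ⇒ q = 7/8
P2 indiff ⇒ p·3+(1-p)·5 = p·5+(1-p)·2 ⇒ p(-2) = (1-p)(-3) ⇒ p = 3/5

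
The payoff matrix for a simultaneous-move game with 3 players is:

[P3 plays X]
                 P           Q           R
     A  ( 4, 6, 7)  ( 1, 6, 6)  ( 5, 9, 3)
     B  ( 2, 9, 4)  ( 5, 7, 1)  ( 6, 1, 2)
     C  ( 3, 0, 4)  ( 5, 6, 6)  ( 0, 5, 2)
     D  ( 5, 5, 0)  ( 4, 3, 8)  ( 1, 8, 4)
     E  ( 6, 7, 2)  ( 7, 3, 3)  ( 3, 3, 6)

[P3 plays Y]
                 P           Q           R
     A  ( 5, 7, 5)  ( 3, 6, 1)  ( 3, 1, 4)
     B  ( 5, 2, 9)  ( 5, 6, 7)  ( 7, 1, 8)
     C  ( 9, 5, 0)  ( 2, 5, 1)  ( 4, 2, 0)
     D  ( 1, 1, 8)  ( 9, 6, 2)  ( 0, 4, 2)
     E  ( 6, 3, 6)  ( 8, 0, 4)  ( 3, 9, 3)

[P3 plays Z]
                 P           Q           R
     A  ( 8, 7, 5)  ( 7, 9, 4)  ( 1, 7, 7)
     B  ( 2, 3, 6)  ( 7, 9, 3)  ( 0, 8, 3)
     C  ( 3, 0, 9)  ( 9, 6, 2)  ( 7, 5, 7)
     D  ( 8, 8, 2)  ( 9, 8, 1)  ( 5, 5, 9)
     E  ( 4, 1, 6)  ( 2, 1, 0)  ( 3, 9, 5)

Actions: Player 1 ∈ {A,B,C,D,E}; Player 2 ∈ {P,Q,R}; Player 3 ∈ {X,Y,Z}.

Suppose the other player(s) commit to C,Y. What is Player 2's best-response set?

u_2(P vs C,Y) = 5
u_2(Q vs C,Y) = 5
u_2(R vs C,Y) = 2
max payoff 5 at {P,Q}

argmax u_2 = {P,Q}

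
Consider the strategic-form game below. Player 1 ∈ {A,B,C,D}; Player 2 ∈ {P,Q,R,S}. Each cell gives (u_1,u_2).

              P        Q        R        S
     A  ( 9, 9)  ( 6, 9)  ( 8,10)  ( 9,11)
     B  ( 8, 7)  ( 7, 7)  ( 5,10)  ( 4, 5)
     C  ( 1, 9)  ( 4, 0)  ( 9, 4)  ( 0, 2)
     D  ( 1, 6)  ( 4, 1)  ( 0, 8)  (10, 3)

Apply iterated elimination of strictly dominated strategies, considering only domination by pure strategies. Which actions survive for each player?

Survivors P1:{A,C,D} P2:{P,R,S}

P2 drop Q (R beats it: A:10>9 B:10>7 C:4>0 D:8>1)
P1 drop B (A beats it: P:9>8 R:8>5 S:9>4)
P1→{A,C,D} P2→{P,R,S}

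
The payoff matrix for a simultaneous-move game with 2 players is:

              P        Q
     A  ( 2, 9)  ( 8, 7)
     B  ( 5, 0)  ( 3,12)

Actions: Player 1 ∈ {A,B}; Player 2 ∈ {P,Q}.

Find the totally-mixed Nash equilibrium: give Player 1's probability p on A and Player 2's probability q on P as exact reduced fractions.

P1 indiff ⇒ q·2+(1-q)·8 = q·5+(1-q)·3 ⇒ q(-3) = (1-q)(-5) ⇒ q = 5/8
P2 indiff ⇒ p·9+(1-p)·0 = p·7+(1-p)·12 ⇒ p(2) = (1-p)(12) ⇒ p = 6/7

(p,q) = (6/7, 5/8)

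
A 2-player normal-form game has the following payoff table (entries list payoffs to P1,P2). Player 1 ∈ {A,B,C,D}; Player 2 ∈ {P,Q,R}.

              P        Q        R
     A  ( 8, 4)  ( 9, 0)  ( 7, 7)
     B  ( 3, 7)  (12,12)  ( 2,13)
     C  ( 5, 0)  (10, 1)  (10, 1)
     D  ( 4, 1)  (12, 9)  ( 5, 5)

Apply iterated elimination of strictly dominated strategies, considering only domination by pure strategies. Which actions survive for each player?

Survivors P1:{B,C,D} P2:{Q,R}

P2 drop P (R beats it: A:7>4 B:13>7 C:1>0 D:5>1)
P1 drop A (C beats it: Q:10>9 R:10>7)
P1→{B,C,D} P2→{Q,R}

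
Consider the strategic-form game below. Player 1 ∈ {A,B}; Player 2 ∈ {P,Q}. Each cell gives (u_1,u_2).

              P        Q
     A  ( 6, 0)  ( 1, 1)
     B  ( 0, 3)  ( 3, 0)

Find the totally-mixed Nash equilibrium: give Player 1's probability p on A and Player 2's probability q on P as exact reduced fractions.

p=3/4, q=1/4

P1 indiff ⇒ q·6+(1-q)·1 = q·0+(1-q)·3 ⇒ q(6) = (1-q)(2) ⇒ q = 1/4
P2 indiff ⇒ p·0+(1-p)·3 = p·1+(1-p)·0 ⇒ p(-1) = (1-p)(-3) ⇒ p = 3/4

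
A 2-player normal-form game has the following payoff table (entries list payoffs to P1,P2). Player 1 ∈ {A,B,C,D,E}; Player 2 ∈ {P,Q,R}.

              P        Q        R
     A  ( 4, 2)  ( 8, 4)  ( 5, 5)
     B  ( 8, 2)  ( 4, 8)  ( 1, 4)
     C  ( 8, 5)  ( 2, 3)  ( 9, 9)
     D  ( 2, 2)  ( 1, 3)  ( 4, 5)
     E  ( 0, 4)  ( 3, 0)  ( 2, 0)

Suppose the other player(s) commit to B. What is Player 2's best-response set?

u_2(P vs B) = 2
u_2(Q vs B) = 8
u_2(R vs B) = 4
max payoff 8 at {Q}

BR_2 = {Q}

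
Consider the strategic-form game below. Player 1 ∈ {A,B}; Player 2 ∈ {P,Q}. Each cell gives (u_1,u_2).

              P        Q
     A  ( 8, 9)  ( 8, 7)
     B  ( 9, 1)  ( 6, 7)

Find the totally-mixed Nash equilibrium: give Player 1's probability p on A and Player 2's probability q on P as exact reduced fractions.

p=3/4, q=2/3

P1 indiff ⇒ q·8+(1-q)·8 = q·9+(1-q)·6 ⇒ q(-1) = (1-q)(-2) ⇒ q = 2/3
P2 indiff ⇒ p·9+(1-p)·1 = p·7+(1-p)·7 ⇒ p(2) = (1-p)(6) ⇒ p = 3/4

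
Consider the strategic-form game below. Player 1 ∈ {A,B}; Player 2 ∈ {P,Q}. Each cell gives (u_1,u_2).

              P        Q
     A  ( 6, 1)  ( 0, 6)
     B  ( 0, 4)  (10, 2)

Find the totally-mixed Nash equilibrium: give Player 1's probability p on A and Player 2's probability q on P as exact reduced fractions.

(p,q) = (2/7, 5/8)

P1 indiff ⇒ q·6+(1-q)·0 = q·0+(1-q)·10 ⇒ q(6) = (1-q)(10) ⇒ q = 5/8
P2 indiff ⇒ p·1+(1-p)·4 = p·6+(1-p)·2 ⇒ p(-5) = (1-p)(-2) ⇒ p = 2/7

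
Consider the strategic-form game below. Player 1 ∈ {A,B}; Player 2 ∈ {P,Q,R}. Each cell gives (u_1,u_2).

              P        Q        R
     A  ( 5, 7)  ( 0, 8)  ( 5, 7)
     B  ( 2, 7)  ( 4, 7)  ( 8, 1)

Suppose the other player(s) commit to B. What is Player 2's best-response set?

P2 best: {P,Q}

u_2(P vs B) = 7
u_2(Q vs B) = 7
u_2(R vs B) = 1
max payoff 7 at {P,Q}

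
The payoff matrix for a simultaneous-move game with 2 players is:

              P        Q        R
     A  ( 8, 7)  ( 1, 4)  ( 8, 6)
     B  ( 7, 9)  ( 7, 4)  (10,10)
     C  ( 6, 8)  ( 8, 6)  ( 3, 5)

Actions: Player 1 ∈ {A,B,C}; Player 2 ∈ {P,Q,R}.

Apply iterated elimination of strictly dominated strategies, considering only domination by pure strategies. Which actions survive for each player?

P2 drop Q (P beats it: A:7>4 B:9>4 C:8>6)
P1 drop C (A beats it: P:8>6 R:8>3)
P1→{A,B} P2→{P,R}

Survivors P1:{A,B} P2:{P,R}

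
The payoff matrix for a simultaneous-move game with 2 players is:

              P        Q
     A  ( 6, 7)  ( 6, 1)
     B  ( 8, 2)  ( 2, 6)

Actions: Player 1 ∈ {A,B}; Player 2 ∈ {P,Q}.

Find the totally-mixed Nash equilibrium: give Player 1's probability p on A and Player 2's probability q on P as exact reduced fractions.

p=2/5, q=2/3

P1 indiff ⇒ q·6+(1-q)·6 = q·8+(1-q)·2 ⇒ q(-2) = (1-q)(-4) ⇒ q = 2/3
P2 indiff ⇒ p·7+(1-p)·2 = p·1+(1-p)·6 ⇒ p(6) = (1-p)(4) ⇒ p = 2/5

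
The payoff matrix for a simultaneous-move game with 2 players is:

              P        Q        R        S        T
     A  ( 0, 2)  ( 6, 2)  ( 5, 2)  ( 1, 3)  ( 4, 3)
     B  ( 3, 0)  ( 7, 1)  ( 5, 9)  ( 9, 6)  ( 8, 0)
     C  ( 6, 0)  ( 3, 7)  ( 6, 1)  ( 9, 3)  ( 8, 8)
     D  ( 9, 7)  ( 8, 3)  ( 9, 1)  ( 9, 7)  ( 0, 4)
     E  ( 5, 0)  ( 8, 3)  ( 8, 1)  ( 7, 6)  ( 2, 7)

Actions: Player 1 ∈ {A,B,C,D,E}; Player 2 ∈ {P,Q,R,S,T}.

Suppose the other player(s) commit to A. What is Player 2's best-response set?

BR_2 = {S,T}

u_2(P vs A) = 2
u_2(Q vs A) = 2
u_2(R vs A) = 2
u_2(S vs A) = 3
u_2(T vs A) = 3
max payoff 3 at {S,T}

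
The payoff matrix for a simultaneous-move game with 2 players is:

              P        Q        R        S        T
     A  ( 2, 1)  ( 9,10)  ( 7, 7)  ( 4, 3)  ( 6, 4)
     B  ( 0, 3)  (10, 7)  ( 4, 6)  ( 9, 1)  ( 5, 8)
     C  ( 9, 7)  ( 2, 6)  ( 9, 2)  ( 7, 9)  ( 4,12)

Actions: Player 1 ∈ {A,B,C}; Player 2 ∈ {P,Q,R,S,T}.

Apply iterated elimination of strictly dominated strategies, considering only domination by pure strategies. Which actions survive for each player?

P2 drop P (T beats it: A:4>1 B:8>3 C:12>7)
P2 drop R (Q beats it: A:10>7 B:7>6 C:6>2)
P1 drop C (B beats it: Q:10>2 S:9>7 T:5>4)
P2 drop S (Q beats it: A:10>3 B:7>1)
P1→{A,B} P2→{Q,T}

Survivors P1:{A,B} P2:{Q,T}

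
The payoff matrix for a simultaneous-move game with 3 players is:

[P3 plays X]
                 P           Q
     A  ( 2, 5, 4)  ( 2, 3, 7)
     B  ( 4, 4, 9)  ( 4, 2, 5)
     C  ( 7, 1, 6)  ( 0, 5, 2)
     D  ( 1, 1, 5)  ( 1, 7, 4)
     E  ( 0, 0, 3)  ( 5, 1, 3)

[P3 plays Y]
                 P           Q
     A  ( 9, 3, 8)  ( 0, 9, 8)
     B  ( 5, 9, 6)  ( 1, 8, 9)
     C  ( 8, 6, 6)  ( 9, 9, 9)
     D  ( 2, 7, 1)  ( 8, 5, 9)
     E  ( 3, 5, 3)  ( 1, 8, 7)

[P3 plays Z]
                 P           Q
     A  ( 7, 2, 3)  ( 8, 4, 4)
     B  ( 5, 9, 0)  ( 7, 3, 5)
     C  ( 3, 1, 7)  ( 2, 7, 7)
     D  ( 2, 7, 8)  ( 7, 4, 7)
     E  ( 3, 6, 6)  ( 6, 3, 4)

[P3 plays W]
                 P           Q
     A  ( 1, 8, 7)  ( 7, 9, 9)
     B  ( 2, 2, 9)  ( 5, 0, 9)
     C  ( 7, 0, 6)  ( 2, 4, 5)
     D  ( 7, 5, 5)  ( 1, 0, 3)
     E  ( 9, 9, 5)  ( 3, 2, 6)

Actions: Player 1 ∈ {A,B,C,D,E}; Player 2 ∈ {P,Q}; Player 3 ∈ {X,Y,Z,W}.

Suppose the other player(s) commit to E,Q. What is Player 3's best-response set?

P3 best: {Y}

u_3(X vs E,Q) = 3
u_3(Y vs E,Q) = 7
u_3(Z vs E,Q) = 4
u_3(W vs E,Q) = 6
max payoff 7 at {Y}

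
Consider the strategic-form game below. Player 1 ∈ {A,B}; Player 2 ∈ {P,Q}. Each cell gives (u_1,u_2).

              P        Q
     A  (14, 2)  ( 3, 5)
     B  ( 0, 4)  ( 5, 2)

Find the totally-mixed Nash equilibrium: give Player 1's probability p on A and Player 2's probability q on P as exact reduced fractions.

P1 indiff ⇒ q·14+(1-q)·3 = q·0+(1-q)·5 ⇒ q(14) = (1-q)(2) ⇒ q = 1/8
P2 indiff ⇒ p·2+(1-p)·4 = p·5+(1-p)·2 ⇒ p(-3) = (1-p)(-2) ⇒ p = 2/5

(p,q) = (2/5, 1/8)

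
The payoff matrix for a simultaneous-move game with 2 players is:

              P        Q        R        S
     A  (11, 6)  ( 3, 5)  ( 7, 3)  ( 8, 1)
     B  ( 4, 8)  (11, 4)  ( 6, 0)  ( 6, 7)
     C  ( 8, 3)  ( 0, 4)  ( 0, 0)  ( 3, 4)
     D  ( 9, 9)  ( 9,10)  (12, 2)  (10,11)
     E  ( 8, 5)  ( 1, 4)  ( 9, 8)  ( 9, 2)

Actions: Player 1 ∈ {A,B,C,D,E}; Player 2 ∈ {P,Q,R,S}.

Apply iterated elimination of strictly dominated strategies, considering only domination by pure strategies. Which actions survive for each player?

P1 drop C (A beats it: P:11>8 Q:3>0 R:7>0 S:8>3)
P1 drop E (D beats it: P:9>8 Q:9>1 R:12>9 S:10>9)
P2 drop R (P beats it: A:6>3 B:8>0 D:9>2)
P1→{A,B,D} P2→{P,Q,S}

IESDS → P1:{A,B,D} P2:{P,Q,S}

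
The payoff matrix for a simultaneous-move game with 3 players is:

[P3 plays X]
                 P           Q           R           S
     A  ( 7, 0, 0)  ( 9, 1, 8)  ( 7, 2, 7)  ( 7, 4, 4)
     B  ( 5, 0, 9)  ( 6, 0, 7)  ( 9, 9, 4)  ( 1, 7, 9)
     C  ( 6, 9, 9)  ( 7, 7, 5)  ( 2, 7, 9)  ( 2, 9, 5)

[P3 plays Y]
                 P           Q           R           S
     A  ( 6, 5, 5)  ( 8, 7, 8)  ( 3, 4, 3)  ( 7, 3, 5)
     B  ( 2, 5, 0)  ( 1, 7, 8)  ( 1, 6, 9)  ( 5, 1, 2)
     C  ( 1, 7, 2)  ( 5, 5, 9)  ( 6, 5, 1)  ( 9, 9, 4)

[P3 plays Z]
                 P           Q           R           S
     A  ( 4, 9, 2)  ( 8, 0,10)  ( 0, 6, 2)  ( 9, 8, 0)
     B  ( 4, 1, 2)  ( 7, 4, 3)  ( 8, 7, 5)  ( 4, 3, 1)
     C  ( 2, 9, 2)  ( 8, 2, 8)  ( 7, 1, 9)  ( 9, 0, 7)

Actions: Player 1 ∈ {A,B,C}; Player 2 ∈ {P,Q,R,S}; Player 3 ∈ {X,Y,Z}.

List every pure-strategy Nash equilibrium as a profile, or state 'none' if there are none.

(A,P,X): not NE [P2→S gives 4>0; P3→Y gives 5>0]
(A,P,Y): not NE [P2→Q gives 7>5]
(A,P,Z): not NE [P3→Y gives 5>2]
(A,Q,X): not NE [P2→S gives 4>1; P3→Z gives 10>8]
(A,Q,Y): not NE [P3→Z gives 10>8]
(A,Q,Z): not NE [P2→P gives 9>0]
(A,R,X): not NE [P1→B gives 9>7; P2→S gives 4>2]
(A,R,Y): not NE [P1→C gives 6>3; P2→Q gives 7>4; P3→X gives 7>3]
(A,R,Z): not NE [P1→B gives 8>0; P2→P gives 9>6; P3→X gives 7>2]
(A,S,X): not NE [P3→Y gives 5>4]
(A,S,Y): not NE [P1→C gives 9>7; P2→Q gives 7>3]
(A,S,Z): not NE [P2→P gives 9>8; P3→Y gives 5>0]
(B,P,X): not NE [P1→A gives 7>5; P2→R gives 9>0]
(B,P,Y): not NE [P1→A gives 6>2; P2→Q gives 7>5; P3→X gives 9>0]
(B,P,Z): not NE [P2→R gives 7>1; P3→X gives 9>2]
(B,Q,X): not NE [P1→A gives 9>6; P2→R gives 9>0; P3→Y gives 8>7]
(B,Q,Y): not NE [P1→A gives 8>1]
(B,Q,Z): not NE [P1→C gives 8>7; P2→R gives 7>4; P3→Y gives 8>3]
(B,R,X): not NE [P3→Y gives 9>4]
(B,R,Y): not NE [P1→C gives 6>1; P2→Q gives 7>6]
(B,R,Z): not NE [P3→Y gives 9>5]
(B,S,X): not NE [P1→A gives 7>1; P2→R gives 9>7]
(B,S,Y): not NE [P1→C gives 9>5; P2→Q gives 7>1; P3→X gives 9>2]
(B,S,Z): not NE [P1→C gives 9>4; P2→R gives 7>3; P3→X gives 9>1]
(C,P,X): not NE [P1→A gives 7>6]
(C,P,Y): not NE [P1→A gives 6>1; P2→S gives 9>7; P3→X gives 9>2]
(C,P,Z): not NE [P1→B gives 4>2; P3→X gives 9>2]
(C,Q,X): not NE [P1→A gives 9>7; P2→S gives 9>7; P3→Y gives 9>5]
(C,Q,Y): not NE [P1→A gives 8>5; P2→S gives 9>5]
(C,Q,Z): not NE [P2→P gives 9>2; P3→Y gives 9>8]
(C,R,X): not NE [P1→B gives 9>2; P2→S gives 9>7]
(C,R,Y): not NE [P2→S gives 9>5; P3→Z gives 9>1]
(C,R,Z): not NE [P1→B gives 8>7; P2→P gives 9>1]
(C,S,X): not NE [P1→A gives 7>2; P3→Z gives 7>5]
(C,S,Y): not NE [P3→Z gives 7>4]
(C,S,Z): not NE [P2→P gives 9>0]

Equilibria: none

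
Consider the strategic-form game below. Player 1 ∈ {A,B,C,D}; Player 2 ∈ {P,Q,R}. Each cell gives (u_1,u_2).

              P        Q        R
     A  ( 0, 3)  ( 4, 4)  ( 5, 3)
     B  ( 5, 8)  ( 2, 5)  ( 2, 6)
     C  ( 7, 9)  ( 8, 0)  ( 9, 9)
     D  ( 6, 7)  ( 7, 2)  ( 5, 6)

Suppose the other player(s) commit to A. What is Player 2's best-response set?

u_2(P vs A) = 3
u_2(Q vs A) = 4
u_2(R vs A) = 3
max payoff 4 at {Q}

P2 best: {Q}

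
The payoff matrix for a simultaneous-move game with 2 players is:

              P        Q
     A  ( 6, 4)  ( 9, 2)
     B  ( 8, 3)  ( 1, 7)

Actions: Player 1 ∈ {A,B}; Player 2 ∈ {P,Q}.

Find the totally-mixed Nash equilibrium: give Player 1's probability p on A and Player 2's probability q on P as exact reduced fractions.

p=2/3, q=4/5

P1 indiff ⇒ q·6+(1-q)·9 = q·8+(1-q)·1 ⇒ q(-2) = (1-q)(-8) ⇒ q = 4/5
P2 indiff ⇒ p·4+(1-p)·3 = p·2+(1-p)·7 ⇒ p(2) = (1-p)(4) ⇒ p = 2/3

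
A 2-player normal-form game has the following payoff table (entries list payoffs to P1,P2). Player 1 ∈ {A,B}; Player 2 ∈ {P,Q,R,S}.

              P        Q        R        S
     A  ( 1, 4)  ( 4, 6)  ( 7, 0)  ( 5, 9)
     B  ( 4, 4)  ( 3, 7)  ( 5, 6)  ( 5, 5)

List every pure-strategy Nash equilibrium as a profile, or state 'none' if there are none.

(A,P): not NE [P1→B gives 4>1; P2→S gives 9>4]
(A,Q): not NE [P2→S gives 9>6]
(A,R): not NE [P2→S gives 9>0]
(A,S): NE
(B,P): not NE [P2→Q gives 7>4]
(B,Q): not NE [P1→A gives 4>3]
(B,R): not NE [P1→A gives 7>5; P2→Q gives 7>6]
(B,S): not NE [P2→Q gives 7>5]

PSNE = {(A,S)}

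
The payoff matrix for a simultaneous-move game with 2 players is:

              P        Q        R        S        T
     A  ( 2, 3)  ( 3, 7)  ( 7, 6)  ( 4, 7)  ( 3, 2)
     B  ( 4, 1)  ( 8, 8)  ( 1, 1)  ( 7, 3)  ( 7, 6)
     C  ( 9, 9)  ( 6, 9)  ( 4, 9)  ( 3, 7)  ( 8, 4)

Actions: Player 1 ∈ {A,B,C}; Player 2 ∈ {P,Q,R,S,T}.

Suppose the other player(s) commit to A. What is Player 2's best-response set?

P2 best: {Q,S}

u_2(P vs A) = 3
u_2(Q vs A) = 7
u_2(R vs A) = 6
u_2(S vs A) = 7
u_2(T vs A) = 2
max payoff 7 at {Q,S}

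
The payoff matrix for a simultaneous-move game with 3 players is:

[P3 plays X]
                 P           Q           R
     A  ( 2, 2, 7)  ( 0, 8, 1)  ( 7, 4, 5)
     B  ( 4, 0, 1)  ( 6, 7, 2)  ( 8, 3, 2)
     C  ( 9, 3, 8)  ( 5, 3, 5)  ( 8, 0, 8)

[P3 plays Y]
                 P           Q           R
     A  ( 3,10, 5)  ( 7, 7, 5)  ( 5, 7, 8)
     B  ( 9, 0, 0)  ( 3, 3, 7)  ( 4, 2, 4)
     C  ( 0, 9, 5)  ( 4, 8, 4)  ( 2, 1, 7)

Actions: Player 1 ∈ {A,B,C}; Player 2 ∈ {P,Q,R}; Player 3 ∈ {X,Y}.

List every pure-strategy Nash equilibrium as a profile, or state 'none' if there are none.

NE set: (C,P,X)

(A,P,X): not NE [P1→C gives 9>2; P2→Q gives 8>2]
(A,P,Y): not NE [P1→B gives 9>3; P3→X gives 7>5]
(A,Q,X): not NE [P1→B gives 6>0; P3→Y gives 5>1]
(A,Q,Y): not NE [P2→P gives 10>7]
(A,R,X): not NE [P1→C gives 8>7; P2→Q gives 8>4; P3→Y gives 8>5]
(A,R,Y): not NE [P2→P gives 10>7]
(B,P,X): not NE [P1→C gives 9>4; P2→Q gives 7>0]
(B,P,Y): not NE [P2→Q gives 3>0; P3→X gives 1>0]
(B,Q,X): not NE [P3→Y gives 7>2]
(B,Q,Y): not NE [P1→A gives 7>3]
(B,R,X): not NE [P2→Q gives 7>3; P3→Y gives 4>2]
(B,R,Y): not NE [P1→A gives 5>4; P2→Q gives 3>2]
(C,P,X): NE
(C,P,Y): not NE [P1→B gives 9>0; P3→X gives 8>5]
(C,Q,X): not NE [P1→B gives 6>5]
(C,Q,Y): not NE [P1→A gives 7>4; P2→P gives 9>8; P3→X gives 5>4]
(C,R,X): not NE [P2→Q gives 3>0]
(C,R,Y): not NE [P1→A gives 5>2; P2→P gives 9>1; P3→X gives 8>7]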